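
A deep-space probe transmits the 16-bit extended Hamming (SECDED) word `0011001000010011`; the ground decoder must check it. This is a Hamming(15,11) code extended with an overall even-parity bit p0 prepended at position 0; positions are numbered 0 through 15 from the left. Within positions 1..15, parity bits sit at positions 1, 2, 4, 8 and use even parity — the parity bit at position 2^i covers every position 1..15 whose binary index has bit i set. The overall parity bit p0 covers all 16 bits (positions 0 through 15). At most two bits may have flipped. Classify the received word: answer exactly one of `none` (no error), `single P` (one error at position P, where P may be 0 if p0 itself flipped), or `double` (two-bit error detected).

double

s1: b1⊕b3⊕b5⊕b7⊕b9⊕b11⊕b13⊕b15 = 0⊕1⊕0⊕0⊕0⊕1⊕0⊕1 = 1
s2: b2⊕b3⊕b6⊕b7⊕b10⊕b11⊕b14⊕b15 = 1⊕1⊕1⊕0⊕0⊕1⊕1⊕1 = 0
s4: b4⊕b5⊕b6⊕b7⊕b12⊕b13⊕b14⊕b15 = 0⊕0⊕1⊕0⊕0⊕0⊕1⊕1 = 1
s8: b8⊕b9⊕b10⊕b11⊕b12⊕b13⊕b14⊕b15 = 0⊕0⊕0⊕1⊕0⊕0⊕1⊕1 = 1
Syndrome (s8...s1) = 1101 → position 13.
Overall parity (XOR of all 16 bits, including p0): 0⊕0⊕1⊕1⊕0⊕0⊕1⊕0⊕0⊕0⊕0⊕1⊕0⊕0⊕1⊕1 = 0
Overall=0, syndrome position=13 → double-bit error detected (uncorrectable).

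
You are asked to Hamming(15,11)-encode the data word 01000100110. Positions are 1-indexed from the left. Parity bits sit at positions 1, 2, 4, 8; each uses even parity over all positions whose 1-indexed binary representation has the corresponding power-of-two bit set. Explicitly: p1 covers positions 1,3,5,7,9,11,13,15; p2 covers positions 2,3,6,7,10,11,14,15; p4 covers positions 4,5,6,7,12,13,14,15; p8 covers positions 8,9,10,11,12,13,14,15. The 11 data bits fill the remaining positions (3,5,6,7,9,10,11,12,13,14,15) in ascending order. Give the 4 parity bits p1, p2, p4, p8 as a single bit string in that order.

Place data bits at non-power-of-two positions: b3=0, b5=1, b6=0, b7=0, b9=0, b10=1, b11=0, b12=0, b13=1, b14=1, b15=0.
p1 = XOR of data positions {3,5,7,9,11,13,15} = 0⊕1⊕0⊕0⊕0⊕1⊕0 = 0
p2 = XOR of data positions {3,6,7,10,11,14,15} = 0⊕0⊕0⊕1⊕0⊕1⊕0 = 0
p4 = XOR of data positions {5,6,7,12,13,14,15} = 1⊕0⊕0⊕0⊕1⊕1⊕0 = 1
p8 = XOR of data positions {9,10,11,12,13,14,15} = 0⊕1⊕0⊕0⊕1⊕1⊕0 = 1
Parity bits p1,p2,p4,p8 = 0011

0011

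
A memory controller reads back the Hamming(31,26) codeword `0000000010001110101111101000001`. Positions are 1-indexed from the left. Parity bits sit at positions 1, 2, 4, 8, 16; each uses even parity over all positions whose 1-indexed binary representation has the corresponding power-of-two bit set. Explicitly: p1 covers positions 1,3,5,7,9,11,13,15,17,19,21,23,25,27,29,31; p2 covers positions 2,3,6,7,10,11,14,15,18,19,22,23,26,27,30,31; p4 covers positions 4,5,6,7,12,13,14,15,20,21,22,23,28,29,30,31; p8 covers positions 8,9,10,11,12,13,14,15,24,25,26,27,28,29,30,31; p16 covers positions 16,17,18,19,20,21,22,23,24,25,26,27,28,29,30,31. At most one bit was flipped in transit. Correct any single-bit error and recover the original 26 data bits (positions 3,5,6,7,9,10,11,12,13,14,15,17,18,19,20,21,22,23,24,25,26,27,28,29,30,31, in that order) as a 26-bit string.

s1: b1⊕b3⊕b5⊕b7⊕b9⊕b11⊕b13⊕b15⊕b17⊕b19⊕b21⊕b23⊕b25⊕b27⊕b29⊕b31 = 0⊕0⊕0⊕0⊕1⊕0⊕1⊕1⊕1⊕1⊕1⊕1⊕1⊕0⊕0⊕1 = 1
s2: b2⊕b3⊕b6⊕b7⊕b10⊕b11⊕b14⊕b15⊕b18⊕b19⊕b22⊕b23⊕b26⊕b27⊕b30⊕b31 = 0⊕0⊕0⊕0⊕0⊕0⊕1⊕1⊕0⊕1⊕1⊕1⊕0⊕0⊕0⊕1 = 0
s4: b4⊕b5⊕b6⊕b7⊕b12⊕b13⊕b14⊕b15⊕b20⊕b21⊕b22⊕b23⊕b28⊕b29⊕b30⊕b31 = 0⊕0⊕0⊕0⊕0⊕1⊕1⊕1⊕1⊕1⊕1⊕1⊕0⊕0⊕0⊕1 = 0
s8: b8⊕b9⊕b10⊕b11⊕b12⊕b13⊕b14⊕b15⊕b24⊕b25⊕b26⊕b27⊕b28⊕b29⊕b30⊕b31 = 0⊕1⊕0⊕0⊕0⊕1⊕1⊕1⊕0⊕1⊕0⊕0⊕0⊕0⊕0⊕1 = 0
s16: b16⊕b17⊕b18⊕b19⊕b20⊕b21⊕b22⊕b23⊕b24⊕b25⊕b26⊕b27⊕b28⊕b29⊕b30⊕b31 = 0⊕1⊕0⊕1⊕1⊕1⊕1⊕1⊕0⊕1⊕0⊕0⊕0⊕0⊕0⊕1 = 0
Syndrome (s16...s1) = 00001 → position 1.
Flip bit 1: corrected codeword = 1000000010001110101111101000001
Data bits at positions 3,5,6,7,9,10,11,12,13,14,15,17,18,19,20,21,22,23,24,25,26,27,28,29,30,31: 00001000111101111101000001

00001000111101111101000001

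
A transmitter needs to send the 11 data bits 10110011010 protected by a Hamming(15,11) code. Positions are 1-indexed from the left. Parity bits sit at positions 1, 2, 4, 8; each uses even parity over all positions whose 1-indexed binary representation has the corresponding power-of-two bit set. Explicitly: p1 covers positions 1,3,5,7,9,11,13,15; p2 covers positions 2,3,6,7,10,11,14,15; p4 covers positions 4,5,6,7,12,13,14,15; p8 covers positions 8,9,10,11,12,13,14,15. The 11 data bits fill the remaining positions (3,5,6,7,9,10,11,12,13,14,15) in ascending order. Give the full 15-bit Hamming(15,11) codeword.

111001110011010

Place data bits at non-power-of-two positions: b3=1, b5=0, b6=1, b7=1, b9=0, b10=0, b11=1, b12=1, b13=0, b14=1, b15=0.
p1 = XOR of data positions {3,5,7,9,11,13,15} = 1⊕0⊕1⊕0⊕1⊕0⊕0 = 1
p2 = XOR of data positions {3,6,7,10,11,14,15} = 1⊕1⊕1⊕0⊕1⊕1⊕0 = 1
p4 = XOR of data positions {5,6,7,12,13,14,15} = 0⊕1⊕1⊕1⊕0⊕1⊕0 = 0
p8 = XOR of data positions {9,10,11,12,13,14,15} = 0⊕0⊕1⊕1⊕0⊕1⊕0 = 1
Codeword b1..b15 = 111001110011010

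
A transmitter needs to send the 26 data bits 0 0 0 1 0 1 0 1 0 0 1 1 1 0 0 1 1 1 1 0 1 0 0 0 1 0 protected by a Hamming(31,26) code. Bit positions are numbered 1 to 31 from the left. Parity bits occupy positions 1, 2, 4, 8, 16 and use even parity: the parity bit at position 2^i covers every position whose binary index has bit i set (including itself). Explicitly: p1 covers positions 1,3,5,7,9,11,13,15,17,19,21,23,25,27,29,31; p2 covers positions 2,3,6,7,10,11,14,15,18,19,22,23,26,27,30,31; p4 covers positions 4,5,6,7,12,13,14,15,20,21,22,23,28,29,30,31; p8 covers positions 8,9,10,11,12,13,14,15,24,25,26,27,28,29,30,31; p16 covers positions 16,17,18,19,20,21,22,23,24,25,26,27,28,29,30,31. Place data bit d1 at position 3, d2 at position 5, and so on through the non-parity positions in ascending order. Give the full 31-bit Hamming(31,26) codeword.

1001001001010010110011110100010

Place data bits at non-power-of-two positions: b3=0, b5=0, b6=0, b7=1, b9=0, b10=1, b11=0, b12=1, b13=0, b14=0, b15=1, b17=1, b18=1, b19=0, b20=0, b21=1, b22=1, b23=1, b24=1, b25=0, b26=1, b27=0, b28=0, b29=0, b30=1, b31=0.
p1 = XOR of data positions {3,5,7,9,11,13,15,17,19,21,23,25,27,29,31} = 0⊕0⊕1⊕0⊕0⊕0⊕1⊕1⊕0⊕1⊕1⊕0⊕0⊕0⊕0 = 1
p2 = XOR of data positions {3,6,7,10,11,14,15,18,19,22,23,26,27,30,31} = 0⊕0⊕1⊕1⊕0⊕0⊕1⊕1⊕0⊕1⊕1⊕1⊕0⊕1⊕0 = 0
p4 = XOR of data positions {5,6,7,12,13,14,15,20,21,22,23,28,29,30,31} = 0⊕0⊕1⊕1⊕0⊕0⊕1⊕0⊕1⊕1⊕1⊕0⊕0⊕1⊕0 = 1
p8 = XOR of data positions {9,10,11,12,13,14,15,24,25,26,27,28,29,30,31} = 0⊕1⊕0⊕1⊕0⊕0⊕1⊕1⊕0⊕1⊕0⊕0⊕0⊕1⊕0 = 0
p16 = XOR of data positions {17,18,19,20,21,22,23,24,25,26,27,28,29,30,31} = 1⊕1⊕0⊕0⊕1⊕1⊕1⊕1⊕0⊕1⊕0⊕0⊕0⊕1⊕0 = 0
Codeword b1..b31 = 1001001001010010110011110100010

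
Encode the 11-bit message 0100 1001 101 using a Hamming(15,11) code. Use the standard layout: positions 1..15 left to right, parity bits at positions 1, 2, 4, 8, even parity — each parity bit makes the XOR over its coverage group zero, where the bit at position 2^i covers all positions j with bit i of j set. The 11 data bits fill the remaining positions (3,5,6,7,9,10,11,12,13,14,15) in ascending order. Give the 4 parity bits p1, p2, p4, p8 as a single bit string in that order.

0100

Place data bits at non-power-of-two positions: b3=0, b5=1, b6=0, b7=0, b9=1, b10=0, b11=0, b12=1, b13=1, b14=0, b15=1.
p1 = XOR of data positions {3,5,7,9,11,13,15} = 0⊕1⊕0⊕1⊕0⊕1⊕1 = 0
p2 = XOR of data positions {3,6,7,10,11,14,15} = 0⊕0⊕0⊕0⊕0⊕0⊕1 = 1
p4 = XOR of data positions {5,6,7,12,13,14,15} = 1⊕0⊕0⊕1⊕1⊕0⊕1 = 0
p8 = XOR of data positions {9,10,11,12,13,14,15} = 1⊕0⊕0⊕1⊕1⊕0⊕1 = 0
Parity bits p1,p2,p4,p8 = 0100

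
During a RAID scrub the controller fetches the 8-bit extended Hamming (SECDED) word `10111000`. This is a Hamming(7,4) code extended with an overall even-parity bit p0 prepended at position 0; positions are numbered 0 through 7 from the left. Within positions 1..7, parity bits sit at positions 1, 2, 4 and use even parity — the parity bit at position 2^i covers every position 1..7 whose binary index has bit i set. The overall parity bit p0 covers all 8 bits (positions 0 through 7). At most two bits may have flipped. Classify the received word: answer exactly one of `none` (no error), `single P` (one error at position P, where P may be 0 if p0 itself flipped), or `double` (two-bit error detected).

double

s1: b1⊕b3⊕b5⊕b7 = 0⊕1⊕0⊕0 = 1
s2: b2⊕b3⊕b6⊕b7 = 1⊕1⊕0⊕0 = 0
s4: b4⊕b5⊕b6⊕b7 = 1⊕0⊕0⊕0 = 1
Syndrome (s4...s1) = 101 → position 5.
Overall parity (XOR of all 8 bits, including p0): 1⊕0⊕1⊕1⊕1⊕0⊕0⊕0 = 0
Overall=0, syndrome position=5 → double-bit error detected (uncorrectable).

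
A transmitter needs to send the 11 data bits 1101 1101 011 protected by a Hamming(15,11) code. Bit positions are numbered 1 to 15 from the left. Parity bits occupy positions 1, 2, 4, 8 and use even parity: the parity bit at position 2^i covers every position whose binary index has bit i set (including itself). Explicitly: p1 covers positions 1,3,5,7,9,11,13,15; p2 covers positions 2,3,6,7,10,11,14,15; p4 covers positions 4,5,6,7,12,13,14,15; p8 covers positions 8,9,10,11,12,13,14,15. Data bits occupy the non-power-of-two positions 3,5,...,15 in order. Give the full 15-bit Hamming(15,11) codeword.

Place data bits at non-power-of-two positions: b3=1, b5=1, b6=0, b7=1, b9=1, b10=1, b11=0, b12=1, b13=0, b14=1, b15=1.
p1 = XOR of data positions {3,5,7,9,11,13,15} = 1⊕1⊕1⊕1⊕0⊕0⊕1 = 1
p2 = XOR of data positions {3,6,7,10,11,14,15} = 1⊕0⊕1⊕1⊕0⊕1⊕1 = 1
p4 = XOR of data positions {5,6,7,12,13,14,15} = 1⊕0⊕1⊕1⊕0⊕1⊕1 = 1
p8 = XOR of data positions {9,10,11,12,13,14,15} = 1⊕1⊕0⊕1⊕0⊕1⊕1 = 1
Codeword b1..b15 = 111110111101011

111110111101011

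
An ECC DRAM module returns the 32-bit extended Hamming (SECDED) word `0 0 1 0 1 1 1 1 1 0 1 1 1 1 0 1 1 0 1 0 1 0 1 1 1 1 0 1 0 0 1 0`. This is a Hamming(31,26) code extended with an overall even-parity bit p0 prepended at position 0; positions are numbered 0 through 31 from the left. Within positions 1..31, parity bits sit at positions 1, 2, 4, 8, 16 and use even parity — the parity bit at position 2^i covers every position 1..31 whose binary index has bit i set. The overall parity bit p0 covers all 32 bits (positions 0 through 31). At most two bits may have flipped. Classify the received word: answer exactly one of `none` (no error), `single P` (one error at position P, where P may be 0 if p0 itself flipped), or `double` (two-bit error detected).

s1: b1⊕b3⊕b5⊕b7⊕b9⊕b11⊕b13⊕b15⊕b17⊕b19⊕b21⊕b23⊕b25⊕b27⊕b29⊕b31 = 0⊕0⊕1⊕1⊕0⊕1⊕1⊕1⊕0⊕0⊕0⊕1⊕1⊕1⊕0⊕0 = 0
s2: b2⊕b3⊕b6⊕b7⊕b10⊕b11⊕b14⊕b15⊕b18⊕b19⊕b22⊕b23⊕b26⊕b27⊕b30⊕b31 = 1⊕0⊕1⊕1⊕1⊕1⊕0⊕1⊕1⊕0⊕1⊕1⊕0⊕1⊕1⊕0 = 1
s4: b4⊕b5⊕b6⊕b7⊕b12⊕b13⊕b14⊕b15⊕b20⊕b21⊕b22⊕b23⊕b28⊕b29⊕b30⊕b31 = 1⊕1⊕1⊕1⊕1⊕1⊕0⊕1⊕1⊕0⊕1⊕1⊕0⊕0⊕1⊕0 = 1
s8: b8⊕b9⊕b10⊕b11⊕b12⊕b13⊕b14⊕b15⊕b24⊕b25⊕b26⊕b27⊕b28⊕b29⊕b30⊕b31 = 1⊕0⊕1⊕1⊕1⊕1⊕0⊕1⊕1⊕1⊕0⊕1⊕0⊕0⊕1⊕0 = 0
s16: b16⊕b17⊕b18⊕b19⊕b20⊕b21⊕b22⊕b23⊕b24⊕b25⊕b26⊕b27⊕b28⊕b29⊕b30⊕b31 = 1⊕0⊕1⊕0⊕1⊕0⊕1⊕1⊕1⊕1⊕0⊕1⊕0⊕0⊕1⊕0 = 1
Syndrome (s16...s1) = 10110 → position 22.
Overall parity (XOR of all 32 bits, including p0): 0⊕0⊕1⊕0⊕1⊕1⊕1⊕1⊕1⊕0⊕1⊕1⊕1⊕1⊕0⊕1⊕1⊕0⊕1⊕0⊕1⊕0⊕1⊕1⊕1⊕1⊕0⊕1⊕0⊕0⊕1⊕0 = 0
Overall=0, syndrome position=22 → double-bit error detected (uncorrectable).

double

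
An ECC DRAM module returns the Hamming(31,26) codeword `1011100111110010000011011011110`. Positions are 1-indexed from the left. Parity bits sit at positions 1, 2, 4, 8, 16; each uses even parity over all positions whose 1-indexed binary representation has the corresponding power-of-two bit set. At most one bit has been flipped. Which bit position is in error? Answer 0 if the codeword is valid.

s1: b1⊕b3⊕b5⊕b7⊕b9⊕b11⊕b13⊕b15⊕b17⊕b19⊕b21⊕b23⊕b25⊕b27⊕b29⊕b31 = 1⊕1⊕1⊕0⊕1⊕1⊕0⊕1⊕0⊕0⊕1⊕0⊕1⊕1⊕1⊕0 = 0
s2: b2⊕b3⊕b6⊕b7⊕b10⊕b11⊕b14⊕b15⊕b18⊕b19⊕b22⊕b23⊕b26⊕b27⊕b30⊕b31 = 0⊕1⊕0⊕0⊕1⊕1⊕0⊕1⊕0⊕0⊕1⊕0⊕0⊕1⊕1⊕0 = 1
s4: b4⊕b5⊕b6⊕b7⊕b12⊕b13⊕b14⊕b15⊕b20⊕b21⊕b22⊕b23⊕b28⊕b29⊕b30⊕b31 = 1⊕1⊕0⊕0⊕1⊕0⊕0⊕1⊕0⊕1⊕1⊕0⊕1⊕1⊕1⊕0 = 1
s8: b8⊕b9⊕b10⊕b11⊕b12⊕b13⊕b14⊕b15⊕b24⊕b25⊕b26⊕b27⊕b28⊕b29⊕b30⊕b31 = 1⊕1⊕1⊕1⊕1⊕0⊕0⊕1⊕1⊕1⊕0⊕1⊕1⊕1⊕1⊕0 = 0
s16: b16⊕b17⊕b18⊕b19⊕b20⊕b21⊕b22⊕b23⊕b24⊕b25⊕b26⊕b27⊕b28⊕b29⊕b30⊕b31 = 0⊕0⊕0⊕0⊕0⊕1⊕1⊕0⊕1⊕1⊕0⊕1⊕1⊕1⊕1⊕0 = 0
Syndrome (s16...s1) = 00110 → position 6.

6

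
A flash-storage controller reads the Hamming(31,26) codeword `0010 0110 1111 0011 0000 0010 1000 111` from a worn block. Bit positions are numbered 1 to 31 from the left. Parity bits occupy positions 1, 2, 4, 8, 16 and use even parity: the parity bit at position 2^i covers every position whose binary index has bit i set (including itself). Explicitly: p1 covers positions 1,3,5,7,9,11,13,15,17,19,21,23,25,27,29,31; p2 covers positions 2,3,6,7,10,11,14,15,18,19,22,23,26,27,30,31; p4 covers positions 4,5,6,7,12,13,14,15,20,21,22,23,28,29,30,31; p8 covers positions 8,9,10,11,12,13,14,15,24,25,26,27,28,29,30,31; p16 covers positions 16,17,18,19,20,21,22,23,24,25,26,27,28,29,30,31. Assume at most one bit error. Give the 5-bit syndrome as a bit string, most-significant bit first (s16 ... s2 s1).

s1: b1⊕b3⊕b5⊕b7⊕b9⊕b11⊕b13⊕b15⊕b17⊕b19⊕b21⊕b23⊕b25⊕b27⊕b29⊕b31 = 0⊕1⊕0⊕1⊕1⊕1⊕0⊕1⊕0⊕0⊕0⊕1⊕1⊕0⊕1⊕1 = 1
s2: b2⊕b3⊕b6⊕b7⊕b10⊕b11⊕b14⊕b15⊕b18⊕b19⊕b22⊕b23⊕b26⊕b27⊕b30⊕b31 = 0⊕1⊕1⊕1⊕1⊕1⊕0⊕1⊕0⊕0⊕0⊕1⊕0⊕0⊕1⊕1 = 1
s4: b4⊕b5⊕b6⊕b7⊕b12⊕b13⊕b14⊕b15⊕b20⊕b21⊕b22⊕b23⊕b28⊕b29⊕b30⊕b31 = 0⊕0⊕1⊕1⊕1⊕0⊕0⊕1⊕0⊕0⊕0⊕1⊕0⊕1⊕1⊕1 = 0
s8: b8⊕b9⊕b10⊕b11⊕b12⊕b13⊕b14⊕b15⊕b24⊕b25⊕b26⊕b27⊕b28⊕b29⊕b30⊕b31 = 0⊕1⊕1⊕1⊕1⊕0⊕0⊕1⊕0⊕1⊕0⊕0⊕0⊕1⊕1⊕1 = 1
s16: b16⊕b17⊕b18⊕b19⊕b20⊕b21⊕b22⊕b23⊕b24⊕b25⊕b26⊕b27⊕b28⊕b29⊕b30⊕b31 = 1⊕0⊕0⊕0⊕0⊕0⊕0⊕1⊕0⊕1⊕0⊕0⊕0⊕1⊕1⊕1 = 0
Syndrome (s16...s1) = 01011 → position 11.

01011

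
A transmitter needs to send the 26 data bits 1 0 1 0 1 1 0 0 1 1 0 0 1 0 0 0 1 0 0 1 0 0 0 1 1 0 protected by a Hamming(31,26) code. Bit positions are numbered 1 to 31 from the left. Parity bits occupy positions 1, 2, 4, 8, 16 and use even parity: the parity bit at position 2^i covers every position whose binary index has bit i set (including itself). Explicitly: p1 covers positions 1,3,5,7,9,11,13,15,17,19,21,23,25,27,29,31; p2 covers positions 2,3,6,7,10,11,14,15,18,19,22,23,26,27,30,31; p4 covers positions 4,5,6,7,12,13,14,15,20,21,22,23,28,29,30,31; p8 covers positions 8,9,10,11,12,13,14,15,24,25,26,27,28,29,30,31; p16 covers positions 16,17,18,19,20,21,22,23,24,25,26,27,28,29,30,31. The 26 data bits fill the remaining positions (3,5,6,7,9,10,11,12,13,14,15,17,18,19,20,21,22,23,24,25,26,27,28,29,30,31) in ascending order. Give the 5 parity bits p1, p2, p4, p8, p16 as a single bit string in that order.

Place data bits at non-power-of-two positions: b3=1, b5=0, b6=1, b7=0, b9=1, b10=1, b11=0, b12=0, b13=1, b14=1, b15=0, b17=0, b18=1, b19=0, b20=0, b21=0, b22=1, b23=0, b24=0, b25=1, b26=0, b27=0, b28=0, b29=1, b30=1, b31=0.
p1 = XOR of data positions {3,5,7,9,11,13,15,17,19,21,23,25,27,29,31} = 1⊕0⊕0⊕1⊕0⊕1⊕0⊕0⊕0⊕0⊕0⊕1⊕0⊕1⊕0 = 1
p2 = XOR of data positions {3,6,7,10,11,14,15,18,19,22,23,26,27,30,31} = 1⊕1⊕0⊕1⊕0⊕1⊕0⊕1⊕0⊕1⊕0⊕0⊕0⊕1⊕0 = 1
p4 = XOR of data positions {5,6,7,12,13,14,15,20,21,22,23,28,29,30,31} = 0⊕1⊕0⊕0⊕1⊕1⊕0⊕0⊕0⊕1⊕0⊕0⊕1⊕1⊕0 = 0
p8 = XOR of data positions {9,10,11,12,13,14,15,24,25,26,27,28,29,30,31} = 1⊕1⊕0⊕0⊕1⊕1⊕0⊕0⊕1⊕0⊕0⊕0⊕1⊕1⊕0 = 1
p16 = XOR of data positions {17,18,19,20,21,22,23,24,25,26,27,28,29,30,31} = 0⊕1⊕0⊕0⊕0⊕1⊕0⊕0⊕1⊕0⊕0⊕0⊕1⊕1⊕0 = 1
Parity bits p1,p2,p4,p8,p16 = 11011

11011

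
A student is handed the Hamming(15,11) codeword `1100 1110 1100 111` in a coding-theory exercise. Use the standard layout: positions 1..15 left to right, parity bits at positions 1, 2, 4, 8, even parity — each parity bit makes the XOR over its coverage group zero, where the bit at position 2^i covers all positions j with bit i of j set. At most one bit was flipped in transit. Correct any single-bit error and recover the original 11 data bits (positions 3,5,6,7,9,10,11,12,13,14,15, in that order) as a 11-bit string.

01111100111

s1: b1⊕b3⊕b5⊕b7⊕b9⊕b11⊕b13⊕b15 = 1⊕0⊕1⊕1⊕1⊕0⊕1⊕1 = 0
s2: b2⊕b3⊕b6⊕b7⊕b10⊕b11⊕b14⊕b15 = 1⊕0⊕1⊕1⊕1⊕0⊕1⊕1 = 0
s4: b4⊕b5⊕b6⊕b7⊕b12⊕b13⊕b14⊕b15 = 0⊕1⊕1⊕1⊕0⊕1⊕1⊕1 = 0
s8: b8⊕b9⊕b10⊕b11⊕b12⊕b13⊕b14⊕b15 = 0⊕1⊕1⊕0⊕0⊕1⊕1⊕1 = 1
Syndrome (s8...s1) = 1000 → position 8.
Flip bit 8: corrected codeword = 110011111100111
Data bits at positions 3,5,6,7,9,10,11,12,13,14,15: 01111100111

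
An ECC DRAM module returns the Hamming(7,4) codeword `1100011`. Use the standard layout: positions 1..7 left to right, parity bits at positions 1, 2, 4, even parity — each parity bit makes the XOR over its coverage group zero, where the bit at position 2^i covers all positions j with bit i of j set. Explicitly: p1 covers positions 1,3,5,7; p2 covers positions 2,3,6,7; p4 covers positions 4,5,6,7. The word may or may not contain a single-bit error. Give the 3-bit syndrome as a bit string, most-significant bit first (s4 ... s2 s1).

010

s1: b1⊕b3⊕b5⊕b7 = 1⊕0⊕0⊕1 = 0
s2: b2⊕b3⊕b6⊕b7 = 1⊕0⊕1⊕1 = 1
s4: b4⊕b5⊕b6⊕b7 = 0⊕0⊕1⊕1 = 0
Syndrome (s4...s1) = 010 → position 2.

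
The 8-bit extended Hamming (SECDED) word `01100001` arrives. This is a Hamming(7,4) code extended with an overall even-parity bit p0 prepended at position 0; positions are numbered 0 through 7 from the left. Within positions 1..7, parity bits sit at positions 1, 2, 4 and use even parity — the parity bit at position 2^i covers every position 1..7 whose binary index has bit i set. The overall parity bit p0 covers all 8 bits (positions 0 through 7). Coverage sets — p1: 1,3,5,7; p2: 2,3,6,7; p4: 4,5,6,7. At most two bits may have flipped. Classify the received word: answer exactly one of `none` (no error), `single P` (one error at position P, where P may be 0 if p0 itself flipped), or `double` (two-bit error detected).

s1: b1⊕b3⊕b5⊕b7 = 1⊕0⊕0⊕1 = 0
s2: b2⊕b3⊕b6⊕b7 = 1⊕0⊕0⊕1 = 0
s4: b4⊕b5⊕b6⊕b7 = 0⊕0⊕0⊕1 = 1
Syndrome (s4...s1) = 100 → position 4.
Overall parity (XOR of all 8 bits, including p0): 0⊕1⊕1⊕0⊕0⊕0⊕0⊕1 = 1
Overall=1, syndrome position=4 → single-bit error at position 4.

single 4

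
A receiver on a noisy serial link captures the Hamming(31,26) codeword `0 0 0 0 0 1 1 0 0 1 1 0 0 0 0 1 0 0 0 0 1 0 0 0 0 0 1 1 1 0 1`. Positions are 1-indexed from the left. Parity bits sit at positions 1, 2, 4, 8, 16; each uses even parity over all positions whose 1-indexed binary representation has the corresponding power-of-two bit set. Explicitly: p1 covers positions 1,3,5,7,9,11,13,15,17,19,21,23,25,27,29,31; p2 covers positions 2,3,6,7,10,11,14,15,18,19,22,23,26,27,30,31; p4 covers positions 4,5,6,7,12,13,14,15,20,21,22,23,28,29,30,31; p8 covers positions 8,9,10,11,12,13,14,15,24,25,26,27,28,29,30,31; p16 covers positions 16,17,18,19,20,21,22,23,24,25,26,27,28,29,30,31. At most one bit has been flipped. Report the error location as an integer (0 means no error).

0

s1: b1⊕b3⊕b5⊕b7⊕b9⊕b11⊕b13⊕b15⊕b17⊕b19⊕b21⊕b23⊕b25⊕b27⊕b29⊕b31 = 0⊕0⊕0⊕1⊕0⊕1⊕0⊕0⊕0⊕0⊕1⊕0⊕0⊕1⊕1⊕1 = 0
s2: b2⊕b3⊕b6⊕b7⊕b10⊕b11⊕b14⊕b15⊕b18⊕b19⊕b22⊕b23⊕b26⊕b27⊕b30⊕b31 = 0⊕0⊕1⊕1⊕1⊕1⊕0⊕0⊕0⊕0⊕0⊕0⊕0⊕1⊕0⊕1 = 0
s4: b4⊕b5⊕b6⊕b7⊕b12⊕b13⊕b14⊕b15⊕b20⊕b21⊕b22⊕b23⊕b28⊕b29⊕b30⊕b31 = 0⊕0⊕1⊕1⊕0⊕0⊕0⊕0⊕0⊕1⊕0⊕0⊕1⊕1⊕0⊕1 = 0
s8: b8⊕b9⊕b10⊕b11⊕b12⊕b13⊕b14⊕b15⊕b24⊕b25⊕b26⊕b27⊕b28⊕b29⊕b30⊕b31 = 0⊕0⊕1⊕1⊕0⊕0⊕0⊕0⊕0⊕0⊕0⊕1⊕1⊕1⊕0⊕1 = 0
s16: b16⊕b17⊕b18⊕b19⊕b20⊕b21⊕b22⊕b23⊕b24⊕b25⊕b26⊕b27⊕b28⊕b29⊕b30⊕b31 = 1⊕0⊕0⊕0⊕0⊕1⊕0⊕0⊕0⊕0⊕0⊕1⊕1⊕1⊕0⊕1 = 0
Syndrome (s16...s1) = 00000 → position 0 (no error).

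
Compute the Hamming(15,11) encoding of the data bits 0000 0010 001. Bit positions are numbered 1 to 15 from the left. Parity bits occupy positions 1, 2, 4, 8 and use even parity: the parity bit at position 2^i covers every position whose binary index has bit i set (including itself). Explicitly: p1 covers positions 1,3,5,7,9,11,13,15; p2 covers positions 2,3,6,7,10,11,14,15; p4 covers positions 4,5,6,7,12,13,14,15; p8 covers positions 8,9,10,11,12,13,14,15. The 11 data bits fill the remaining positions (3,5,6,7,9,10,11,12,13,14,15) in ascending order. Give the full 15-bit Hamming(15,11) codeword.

Place data bits at non-power-of-two positions: b3=0, b5=0, b6=0, b7=0, b9=0, b10=0, b11=1, b12=0, b13=0, b14=0, b15=1.
p1 = XOR of data positions {3,5,7,9,11,13,15} = 0⊕0⊕0⊕0⊕1⊕0⊕1 = 0
p2 = XOR of data positions {3,6,7,10,11,14,15} = 0⊕0⊕0⊕0⊕1⊕0⊕1 = 0
p4 = XOR of data positions {5,6,7,12,13,14,15} = 0⊕0⊕0⊕0⊕0⊕0⊕1 = 1
p8 = XOR of data positions {9,10,11,12,13,14,15} = 0⊕0⊕1⊕0⊕0⊕0⊕1 = 0
Codeword b1..b15 = 000100000010001

000100000010001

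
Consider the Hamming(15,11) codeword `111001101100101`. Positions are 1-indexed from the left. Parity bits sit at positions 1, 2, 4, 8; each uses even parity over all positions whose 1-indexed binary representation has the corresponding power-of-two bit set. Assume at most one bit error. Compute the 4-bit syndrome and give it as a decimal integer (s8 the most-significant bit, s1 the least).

s1: b1⊕b3⊕b5⊕b7⊕b9⊕b11⊕b13⊕b15 = 1⊕1⊕0⊕1⊕1⊕0⊕1⊕1 = 0
s2: b2⊕b3⊕b6⊕b7⊕b10⊕b11⊕b14⊕b15 = 1⊕1⊕1⊕1⊕1⊕0⊕0⊕1 = 0
s4: b4⊕b5⊕b6⊕b7⊕b12⊕b13⊕b14⊕b15 = 0⊕0⊕1⊕1⊕0⊕1⊕0⊕1 = 0
s8: b8⊕b9⊕b10⊕b11⊕b12⊕b13⊕b14⊕b15 = 0⊕1⊕1⊕0⊕0⊕1⊕0⊕1 = 0
Syndrome (s8...s1) = 0000 → position 0 (no error).

0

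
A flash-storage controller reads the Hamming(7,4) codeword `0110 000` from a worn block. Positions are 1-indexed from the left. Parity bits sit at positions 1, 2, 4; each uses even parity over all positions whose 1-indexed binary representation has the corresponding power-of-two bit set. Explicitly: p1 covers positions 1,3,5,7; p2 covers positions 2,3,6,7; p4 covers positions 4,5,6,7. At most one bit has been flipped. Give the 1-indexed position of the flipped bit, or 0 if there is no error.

s1: b1⊕b3⊕b5⊕b7 = 0⊕1⊕0⊕0 = 1
s2: b2⊕b3⊕b6⊕b7 = 1⊕1⊕0⊕0 = 0
s4: b4⊕b5⊕b6⊕b7 = 0⊕0⊕0⊕0 = 0
Syndrome (s4...s1) = 001 → position 1.

1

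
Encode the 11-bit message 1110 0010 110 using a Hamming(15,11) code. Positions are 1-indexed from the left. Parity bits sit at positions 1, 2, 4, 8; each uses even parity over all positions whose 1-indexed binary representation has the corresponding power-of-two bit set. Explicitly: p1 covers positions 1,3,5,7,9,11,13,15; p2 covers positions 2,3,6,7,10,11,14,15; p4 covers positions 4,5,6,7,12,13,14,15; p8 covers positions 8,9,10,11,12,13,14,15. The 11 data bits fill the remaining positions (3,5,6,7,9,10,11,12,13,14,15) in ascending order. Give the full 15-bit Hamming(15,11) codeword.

001011010010110

Place data bits at non-power-of-two positions: b3=1, b5=1, b6=1, b7=0, b9=0, b10=0, b11=1, b12=0, b13=1, b14=1, b15=0.
p1 = XOR of data positions {3,5,7,9,11,13,15} = 1⊕1⊕0⊕0⊕1⊕1⊕0 = 0
p2 = XOR of data positions {3,6,7,10,11,14,15} = 1⊕1⊕0⊕0⊕1⊕1⊕0 = 0
p4 = XOR of data positions {5,6,7,12,13,14,15} = 1⊕1⊕0⊕0⊕1⊕1⊕0 = 0
p8 = XOR of data positions {9,10,11,12,13,14,15} = 0⊕0⊕1⊕0⊕1⊕1⊕0 = 1
Codeword b1..b15 = 001011010010110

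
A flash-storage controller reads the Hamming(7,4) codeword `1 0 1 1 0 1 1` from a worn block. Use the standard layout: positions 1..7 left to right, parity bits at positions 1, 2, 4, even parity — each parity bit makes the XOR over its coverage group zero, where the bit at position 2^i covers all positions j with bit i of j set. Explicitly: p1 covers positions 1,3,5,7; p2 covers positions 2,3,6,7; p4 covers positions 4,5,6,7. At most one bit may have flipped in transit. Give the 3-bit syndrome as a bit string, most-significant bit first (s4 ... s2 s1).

s1: b1⊕b3⊕b5⊕b7 = 1⊕1⊕0⊕1 = 1
s2: b2⊕b3⊕b6⊕b7 = 0⊕1⊕1⊕1 = 1
s4: b4⊕b5⊕b6⊕b7 = 1⊕0⊕1⊕1 = 1
Syndrome (s4...s1) = 111 → position 7.

111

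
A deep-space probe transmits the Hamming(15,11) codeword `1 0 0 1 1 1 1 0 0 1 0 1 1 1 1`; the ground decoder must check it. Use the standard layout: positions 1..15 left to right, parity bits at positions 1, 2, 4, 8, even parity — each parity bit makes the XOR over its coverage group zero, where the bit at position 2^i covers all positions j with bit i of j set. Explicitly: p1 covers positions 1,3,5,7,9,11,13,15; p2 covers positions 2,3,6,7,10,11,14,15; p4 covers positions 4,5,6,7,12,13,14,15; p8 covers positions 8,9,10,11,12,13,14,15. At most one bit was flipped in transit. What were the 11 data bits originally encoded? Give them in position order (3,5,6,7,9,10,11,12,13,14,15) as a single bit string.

01110111111

s1: b1⊕b3⊕b5⊕b7⊕b9⊕b11⊕b13⊕b15 = 1⊕0⊕1⊕1⊕0⊕0⊕1⊕1 = 1
s2: b2⊕b3⊕b6⊕b7⊕b10⊕b11⊕b14⊕b15 = 0⊕0⊕1⊕1⊕1⊕0⊕1⊕1 = 1
s4: b4⊕b5⊕b6⊕b7⊕b12⊕b13⊕b14⊕b15 = 1⊕1⊕1⊕1⊕1⊕1⊕1⊕1 = 0
s8: b8⊕b9⊕b10⊕b11⊕b12⊕b13⊕b14⊕b15 = 0⊕0⊕1⊕0⊕1⊕1⊕1⊕1 = 1
Syndrome (s8...s1) = 1011 → position 11.
Flip bit 11: corrected codeword = 100111100111111
Data bits at positions 3,5,6,7,9,10,11,12,13,14,15: 01110111111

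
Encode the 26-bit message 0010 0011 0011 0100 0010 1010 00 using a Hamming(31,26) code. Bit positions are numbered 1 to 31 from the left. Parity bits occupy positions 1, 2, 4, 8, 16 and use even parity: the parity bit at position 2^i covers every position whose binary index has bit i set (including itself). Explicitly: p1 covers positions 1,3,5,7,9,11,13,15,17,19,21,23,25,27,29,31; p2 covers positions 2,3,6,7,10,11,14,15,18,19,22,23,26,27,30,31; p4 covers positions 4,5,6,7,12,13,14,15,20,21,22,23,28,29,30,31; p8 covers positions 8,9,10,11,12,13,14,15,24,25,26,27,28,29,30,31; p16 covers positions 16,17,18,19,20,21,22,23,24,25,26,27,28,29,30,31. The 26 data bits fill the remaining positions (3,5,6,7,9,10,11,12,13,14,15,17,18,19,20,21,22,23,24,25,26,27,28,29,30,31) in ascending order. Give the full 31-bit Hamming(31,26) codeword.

0100010000110011101000010101000

Place data bits at non-power-of-two positions: b3=0, b5=0, b6=1, b7=0, b9=0, b10=0, b11=1, b12=1, b13=0, b14=0, b15=1, b17=1, b18=0, b19=1, b20=0, b21=0, b22=0, b23=0, b24=1, b25=0, b26=1, b27=0, b28=1, b29=0, b30=0, b31=0.
p1 = XOR of data positions {3,5,7,9,11,13,15,17,19,21,23,25,27,29,31} = 0⊕0⊕0⊕0⊕1⊕0⊕1⊕1⊕1⊕0⊕0⊕0⊕0⊕0⊕0 = 0
p2 = XOR of data positions {3,6,7,10,11,14,15,18,19,22,23,26,27,30,31} = 0⊕1⊕0⊕0⊕1⊕0⊕1⊕0⊕1⊕0⊕0⊕1⊕0⊕0⊕0 = 1
p4 = XOR of data positions {5,6,7,12,13,14,15,20,21,22,23,28,29,30,31} = 0⊕1⊕0⊕1⊕0⊕0⊕1⊕0⊕0⊕0⊕0⊕1⊕0⊕0⊕0 = 0
p8 = XOR of data positions {9,10,11,12,13,14,15,24,25,26,27,28,29,30,31} = 0⊕0⊕1⊕1⊕0⊕0⊕1⊕1⊕0⊕1⊕0⊕1⊕0⊕0⊕0 = 0
p16 = XOR of data positions {17,18,19,20,21,22,23,24,25,26,27,28,29,30,31} = 1⊕0⊕1⊕0⊕0⊕0⊕0⊕1⊕0⊕1⊕0⊕1⊕0⊕0⊕0 = 1
Codeword b1..b31 = 0100010000110011101000010101000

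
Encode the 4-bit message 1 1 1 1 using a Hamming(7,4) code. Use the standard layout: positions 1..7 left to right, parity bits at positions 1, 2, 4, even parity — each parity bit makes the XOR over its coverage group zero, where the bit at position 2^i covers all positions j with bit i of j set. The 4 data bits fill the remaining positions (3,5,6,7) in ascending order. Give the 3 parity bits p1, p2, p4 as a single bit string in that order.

Place data bits at non-power-of-two positions: b3=1, b5=1, b6=1, b7=1.
p1 = XOR of data positions {3,5,7} = 1⊕1⊕1 = 1
p2 = XOR of data positions {3,6,7} = 1⊕1⊕1 = 1
p4 = XOR of data positions {5,6,7} = 1⊕1⊕1 = 1
Parity bits p1,p2,p4 = 111

111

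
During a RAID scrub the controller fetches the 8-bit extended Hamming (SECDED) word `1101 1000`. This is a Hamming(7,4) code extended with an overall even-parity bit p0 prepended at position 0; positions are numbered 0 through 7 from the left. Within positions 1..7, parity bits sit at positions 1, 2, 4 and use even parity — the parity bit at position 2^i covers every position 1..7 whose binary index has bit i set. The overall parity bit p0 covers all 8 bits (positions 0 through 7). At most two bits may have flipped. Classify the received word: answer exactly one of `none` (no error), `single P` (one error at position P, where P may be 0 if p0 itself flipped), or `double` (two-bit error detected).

double

s1: b1⊕b3⊕b5⊕b7 = 1⊕1⊕0⊕0 = 0
s2: b2⊕b3⊕b6⊕b7 = 0⊕1⊕0⊕0 = 1
s4: b4⊕b5⊕b6⊕b7 = 1⊕0⊕0⊕0 = 1
Syndrome (s4...s1) = 110 → position 6.
Overall parity (XOR of all 8 bits, including p0): 1⊕1⊕0⊕1⊕1⊕0⊕0⊕0 = 0
Overall=0, syndrome position=6 → double-bit error detected (uncorrectable).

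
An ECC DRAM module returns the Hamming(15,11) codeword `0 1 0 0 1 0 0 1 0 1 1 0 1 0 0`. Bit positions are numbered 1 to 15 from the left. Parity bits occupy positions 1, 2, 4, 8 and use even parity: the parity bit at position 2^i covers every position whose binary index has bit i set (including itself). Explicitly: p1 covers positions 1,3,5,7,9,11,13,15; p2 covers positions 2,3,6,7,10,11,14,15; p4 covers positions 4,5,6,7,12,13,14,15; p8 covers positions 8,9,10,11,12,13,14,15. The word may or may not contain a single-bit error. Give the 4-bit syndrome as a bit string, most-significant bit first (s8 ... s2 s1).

0011

s1: b1⊕b3⊕b5⊕b7⊕b9⊕b11⊕b13⊕b15 = 0⊕0⊕1⊕0⊕0⊕1⊕1⊕0 = 1
s2: b2⊕b3⊕b6⊕b7⊕b10⊕b11⊕b14⊕b15 = 1⊕0⊕0⊕0⊕1⊕1⊕0⊕0 = 1
s4: b4⊕b5⊕b6⊕b7⊕b12⊕b13⊕b14⊕b15 = 0⊕1⊕0⊕0⊕0⊕1⊕0⊕0 = 0
s8: b8⊕b9⊕b10⊕b11⊕b12⊕b13⊕b14⊕b15 = 1⊕0⊕1⊕1⊕0⊕1⊕0⊕0 = 0
Syndrome (s8...s1) = 0011 → position 3.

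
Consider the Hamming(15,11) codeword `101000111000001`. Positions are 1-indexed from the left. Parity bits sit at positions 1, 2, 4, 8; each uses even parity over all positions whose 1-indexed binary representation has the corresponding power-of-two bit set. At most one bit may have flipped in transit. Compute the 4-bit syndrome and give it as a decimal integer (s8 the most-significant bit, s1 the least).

11

s1: b1⊕b3⊕b5⊕b7⊕b9⊕b11⊕b13⊕b15 = 1⊕1⊕0⊕1⊕1⊕0⊕0⊕1 = 1
s2: b2⊕b3⊕b6⊕b7⊕b10⊕b11⊕b14⊕b15 = 0⊕1⊕0⊕1⊕0⊕0⊕0⊕1 = 1
s4: b4⊕b5⊕b6⊕b7⊕b12⊕b13⊕b14⊕b15 = 0⊕0⊕0⊕1⊕0⊕0⊕0⊕1 = 0
s8: b8⊕b9⊕b10⊕b11⊕b12⊕b13⊕b14⊕b15 = 1⊕1⊕0⊕0⊕0⊕0⊕0⊕1 = 1
Syndrome (s8...s1) = 1011 → position 11.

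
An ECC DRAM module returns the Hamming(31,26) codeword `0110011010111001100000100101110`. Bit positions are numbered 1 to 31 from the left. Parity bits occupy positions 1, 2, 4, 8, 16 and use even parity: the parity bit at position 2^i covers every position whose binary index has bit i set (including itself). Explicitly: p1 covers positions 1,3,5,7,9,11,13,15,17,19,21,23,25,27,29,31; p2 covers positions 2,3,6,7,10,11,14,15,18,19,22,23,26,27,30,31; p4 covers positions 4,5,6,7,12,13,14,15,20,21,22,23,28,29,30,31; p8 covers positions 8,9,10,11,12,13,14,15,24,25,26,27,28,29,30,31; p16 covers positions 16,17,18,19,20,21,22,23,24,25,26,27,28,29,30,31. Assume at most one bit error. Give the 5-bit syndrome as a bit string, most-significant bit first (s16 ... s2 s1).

s1: b1⊕b3⊕b5⊕b7⊕b9⊕b11⊕b13⊕b15⊕b17⊕b19⊕b21⊕b23⊕b25⊕b27⊕b29⊕b31 = 0⊕1⊕0⊕1⊕1⊕1⊕1⊕0⊕1⊕0⊕0⊕1⊕0⊕0⊕1⊕0 = 0
s2: b2⊕b3⊕b6⊕b7⊕b10⊕b11⊕b14⊕b15⊕b18⊕b19⊕b22⊕b23⊕b26⊕b27⊕b30⊕b31 = 1⊕1⊕1⊕1⊕0⊕1⊕0⊕0⊕0⊕0⊕0⊕1⊕1⊕0⊕1⊕0 = 0
s4: b4⊕b5⊕b6⊕b7⊕b12⊕b13⊕b14⊕b15⊕b20⊕b21⊕b22⊕b23⊕b28⊕b29⊕b30⊕b31 = 0⊕0⊕1⊕1⊕1⊕1⊕0⊕0⊕0⊕0⊕0⊕1⊕1⊕1⊕1⊕0 = 0
s8: b8⊕b9⊕b10⊕b11⊕b12⊕b13⊕b14⊕b15⊕b24⊕b25⊕b26⊕b27⊕b28⊕b29⊕b30⊕b31 = 0⊕1⊕0⊕1⊕1⊕1⊕0⊕0⊕0⊕0⊕1⊕0⊕1⊕1⊕1⊕0 = 0
s16: b16⊕b17⊕b18⊕b19⊕b20⊕b21⊕b22⊕b23⊕b24⊕b25⊕b26⊕b27⊕b28⊕b29⊕b30⊕b31 = 1⊕1⊕0⊕0⊕0⊕0⊕0⊕1⊕0⊕0⊕1⊕0⊕1⊕1⊕1⊕0 = 1
Syndrome (s16...s1) = 10000 → position 16.

10000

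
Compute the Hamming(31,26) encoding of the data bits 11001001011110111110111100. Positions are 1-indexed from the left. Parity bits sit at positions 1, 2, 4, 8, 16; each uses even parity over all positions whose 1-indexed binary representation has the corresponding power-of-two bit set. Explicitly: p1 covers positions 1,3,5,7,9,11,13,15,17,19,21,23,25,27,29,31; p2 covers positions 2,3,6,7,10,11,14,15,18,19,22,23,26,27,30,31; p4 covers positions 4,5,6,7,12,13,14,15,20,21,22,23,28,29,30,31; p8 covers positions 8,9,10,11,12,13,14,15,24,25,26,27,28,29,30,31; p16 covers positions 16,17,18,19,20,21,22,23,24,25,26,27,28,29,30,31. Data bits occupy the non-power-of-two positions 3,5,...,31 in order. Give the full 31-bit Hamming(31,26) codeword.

Place data bits at non-power-of-two positions: b3=1, b5=1, b6=0, b7=0, b9=1, b10=0, b11=0, b12=1, b13=0, b14=1, b15=1, b17=1, b18=1, b19=0, b20=1, b21=1, b22=1, b23=1, b24=1, b25=0, b26=1, b27=1, b28=1, b29=1, b30=0, b31=0.
p1 = XOR of data positions {3,5,7,9,11,13,15,17,19,21,23,25,27,29,31} = 1⊕1⊕0⊕1⊕0⊕0⊕1⊕1⊕0⊕1⊕1⊕0⊕1⊕1⊕0 = 1
p2 = XOR of data positions {3,6,7,10,11,14,15,18,19,22,23,26,27,30,31} = 1⊕0⊕0⊕0⊕0⊕1⊕1⊕1⊕0⊕1⊕1⊕1⊕1⊕0⊕0 = 0
p4 = XOR of data positions {5,6,7,12,13,14,15,20,21,22,23,28,29,30,31} = 1⊕0⊕0⊕1⊕0⊕1⊕1⊕1⊕1⊕1⊕1⊕1⊕1⊕0⊕0 = 0
p8 = XOR of data positions {9,10,11,12,13,14,15,24,25,26,27,28,29,30,31} = 1⊕0⊕0⊕1⊕0⊕1⊕1⊕1⊕0⊕1⊕1⊕1⊕1⊕0⊕0 = 1
p16 = XOR of data positions {17,18,19,20,21,22,23,24,25,26,27,28,29,30,31} = 1⊕1⊕0⊕1⊕1⊕1⊕1⊕1⊕0⊕1⊕1⊕1⊕1⊕0⊕0 = 1
Codeword b1..b31 = 1010100110010111110111110111100

1010100110010111110111110111100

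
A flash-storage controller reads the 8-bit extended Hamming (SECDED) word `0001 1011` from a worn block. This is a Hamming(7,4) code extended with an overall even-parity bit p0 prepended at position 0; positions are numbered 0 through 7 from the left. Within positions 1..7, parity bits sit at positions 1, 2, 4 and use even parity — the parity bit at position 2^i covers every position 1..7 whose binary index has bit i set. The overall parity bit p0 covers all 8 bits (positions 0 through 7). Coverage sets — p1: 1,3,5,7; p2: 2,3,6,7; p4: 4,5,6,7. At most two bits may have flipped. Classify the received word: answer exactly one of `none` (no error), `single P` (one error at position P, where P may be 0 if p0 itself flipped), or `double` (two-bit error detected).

s1: b1⊕b3⊕b5⊕b7 = 0⊕1⊕0⊕1 = 0
s2: b2⊕b3⊕b6⊕b7 = 0⊕1⊕1⊕1 = 1
s4: b4⊕b5⊕b6⊕b7 = 1⊕0⊕1⊕1 = 1
Syndrome (s4...s1) = 110 → position 6.
Overall parity (XOR of all 8 bits, including p0): 0⊕0⊕0⊕1⊕1⊕0⊕1⊕1 = 0
Overall=0, syndrome position=6 → double-bit error detected (uncorrectable).

double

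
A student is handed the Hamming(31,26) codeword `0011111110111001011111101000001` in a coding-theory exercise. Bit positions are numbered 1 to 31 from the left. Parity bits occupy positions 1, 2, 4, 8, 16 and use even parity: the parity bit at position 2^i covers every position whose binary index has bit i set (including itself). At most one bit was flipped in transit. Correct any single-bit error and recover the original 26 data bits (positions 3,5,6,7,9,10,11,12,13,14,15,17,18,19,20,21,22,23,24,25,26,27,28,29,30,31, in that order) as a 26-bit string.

s1: b1⊕b3⊕b5⊕b7⊕b9⊕b11⊕b13⊕b15⊕b17⊕b19⊕b21⊕b23⊕b25⊕b27⊕b29⊕b31 = 0⊕1⊕1⊕1⊕1⊕1⊕1⊕0⊕0⊕1⊕1⊕1⊕1⊕0⊕0⊕1 = 1
s2: b2⊕b3⊕b6⊕b7⊕b10⊕b11⊕b14⊕b15⊕b18⊕b19⊕b22⊕b23⊕b26⊕b27⊕b30⊕b31 = 0⊕1⊕1⊕1⊕0⊕1⊕0⊕0⊕1⊕1⊕1⊕1⊕0⊕0⊕0⊕1 = 1
s4: b4⊕b5⊕b6⊕b7⊕b12⊕b13⊕b14⊕b15⊕b20⊕b21⊕b22⊕b23⊕b28⊕b29⊕b30⊕b31 = 1⊕1⊕1⊕1⊕1⊕1⊕0⊕0⊕1⊕1⊕1⊕1⊕0⊕0⊕0⊕1 = 1
s8: b8⊕b9⊕b10⊕b11⊕b12⊕b13⊕b14⊕b15⊕b24⊕b25⊕b26⊕b27⊕b28⊕b29⊕b30⊕b31 = 1⊕1⊕0⊕1⊕1⊕1⊕0⊕0⊕0⊕1⊕0⊕0⊕0⊕0⊕0⊕1 = 1
s16: b16⊕b17⊕b18⊕b19⊕b20⊕b21⊕b22⊕b23⊕b24⊕b25⊕b26⊕b27⊕b28⊕b29⊕b30⊕b31 = 1⊕0⊕1⊕1⊕1⊕1⊕1⊕1⊕0⊕1⊕0⊕0⊕0⊕0⊕0⊕1 = 1
Syndrome (s16...s1) = 11111 → position 31.
Flip bit 31: corrected codeword = 0011111110111001011111101000000
Data bits at positions 3,5,6,7,9,10,11,12,13,14,15,17,18,19,20,21,22,23,24,25,26,27,28,29,30,31: 11111011100011111101000000

11111011100011111101000000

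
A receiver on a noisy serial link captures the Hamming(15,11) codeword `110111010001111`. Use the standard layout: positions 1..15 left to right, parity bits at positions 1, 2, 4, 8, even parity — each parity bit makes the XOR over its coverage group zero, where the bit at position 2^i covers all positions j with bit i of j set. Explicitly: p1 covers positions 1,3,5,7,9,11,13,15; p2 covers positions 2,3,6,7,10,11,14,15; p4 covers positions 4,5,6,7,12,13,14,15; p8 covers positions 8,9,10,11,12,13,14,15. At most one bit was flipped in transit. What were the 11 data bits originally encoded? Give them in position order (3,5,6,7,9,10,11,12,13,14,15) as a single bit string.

01100000111

s1: b1⊕b3⊕b5⊕b7⊕b9⊕b11⊕b13⊕b15 = 1⊕0⊕1⊕0⊕0⊕0⊕1⊕1 = 0
s2: b2⊕b3⊕b6⊕b7⊕b10⊕b11⊕b14⊕b15 = 1⊕0⊕1⊕0⊕0⊕0⊕1⊕1 = 0
s4: b4⊕b5⊕b6⊕b7⊕b12⊕b13⊕b14⊕b15 = 1⊕1⊕1⊕0⊕1⊕1⊕1⊕1 = 1
s8: b8⊕b9⊕b10⊕b11⊕b12⊕b13⊕b14⊕b15 = 1⊕0⊕0⊕0⊕1⊕1⊕1⊕1 = 1
Syndrome (s8...s1) = 1100 → position 12.
Flip bit 12: corrected codeword = 110111010000111
Data bits at positions 3,5,6,7,9,10,11,12,13,14,15: 01100000111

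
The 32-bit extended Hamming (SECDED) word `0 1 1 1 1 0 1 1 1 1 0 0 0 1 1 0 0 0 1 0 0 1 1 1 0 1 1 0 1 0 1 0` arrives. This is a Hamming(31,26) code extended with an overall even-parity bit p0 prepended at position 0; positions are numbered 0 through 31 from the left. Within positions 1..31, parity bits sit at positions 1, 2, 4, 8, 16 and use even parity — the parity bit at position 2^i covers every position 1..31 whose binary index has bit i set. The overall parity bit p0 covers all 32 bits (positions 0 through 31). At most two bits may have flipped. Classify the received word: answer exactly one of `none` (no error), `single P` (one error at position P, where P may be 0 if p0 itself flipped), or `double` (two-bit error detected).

s1: b1⊕b3⊕b5⊕b7⊕b9⊕b11⊕b13⊕b15⊕b17⊕b19⊕b21⊕b23⊕b25⊕b27⊕b29⊕b31 = 1⊕1⊕0⊕1⊕1⊕0⊕1⊕0⊕0⊕0⊕1⊕1⊕1⊕0⊕0⊕0 = 0
s2: b2⊕b3⊕b6⊕b7⊕b10⊕b11⊕b14⊕b15⊕b18⊕b19⊕b22⊕b23⊕b26⊕b27⊕b30⊕b31 = 1⊕1⊕1⊕1⊕0⊕0⊕1⊕0⊕1⊕0⊕1⊕1⊕1⊕0⊕1⊕0 = 0
s4: b4⊕b5⊕b6⊕b7⊕b12⊕b13⊕b14⊕b15⊕b20⊕b21⊕b22⊕b23⊕b28⊕b29⊕b30⊕b31 = 1⊕0⊕1⊕1⊕0⊕1⊕1⊕0⊕0⊕1⊕1⊕1⊕1⊕0⊕1⊕0 = 0
s8: b8⊕b9⊕b10⊕b11⊕b12⊕b13⊕b14⊕b15⊕b24⊕b25⊕b26⊕b27⊕b28⊕b29⊕b30⊕b31 = 1⊕1⊕0⊕0⊕0⊕1⊕1⊕0⊕0⊕1⊕1⊕0⊕1⊕0⊕1⊕0 = 0
s16: b16⊕b17⊕b18⊕b19⊕b20⊕b21⊕b22⊕b23⊕b24⊕b25⊕b26⊕b27⊕b28⊕b29⊕b30⊕b31 = 0⊕0⊕1⊕0⊕0⊕1⊕1⊕1⊕0⊕1⊕1⊕0⊕1⊕0⊕1⊕0 = 0
Syndrome (s16...s1) = 00000 → position 0 (no error).
Overall parity (XOR of all 32 bits, including p0): 0⊕1⊕1⊕1⊕1⊕0⊕1⊕1⊕1⊕1⊕0⊕0⊕0⊕1⊕1⊕0⊕0⊕0⊕1⊕0⊕0⊕1⊕1⊕1⊕0⊕1⊕1⊕0⊕1⊕0⊕1⊕0 = 0
Overall=0, syndrome position=0 → no error.

none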